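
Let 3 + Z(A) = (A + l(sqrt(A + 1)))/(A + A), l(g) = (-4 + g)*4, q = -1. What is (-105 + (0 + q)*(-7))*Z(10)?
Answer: 1617/5 - 98*sqrt(11)/5 ≈ 258.39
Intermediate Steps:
l(g) = -16 + 4*g
Z(A) = -3 + (-16 + A + 4*sqrt(1 + A))/(2*A) (Z(A) = -3 + (A + (-16 + 4*sqrt(A + 1)))/(A + A) = -3 + (A + (-16 + 4*sqrt(1 + A)))/((2*A)) = -3 + (-16 + A + 4*sqrt(1 + A))*(1/(2*A)) = -3 + (-16 + A + 4*sqrt(1 + A))/(2*A))
(-105 + (0 + q)*(-7))*Z(10) = (-105 + (0 - 1)*(-7))*((1/2)*(-16 - 5*10 + 4*sqrt(1 + 10))/10) = (-105 - 1*(-7))*((1/2)*(1/10)*(-16 - 50 + 4*sqrt(11))) = (-105 + 7)*((1/2)*(1/10)*(-66 + 4*sqrt(11))) = -98*(-33/10 + sqrt(11)/5) = 1617/5 - 98*sqrt(11)/5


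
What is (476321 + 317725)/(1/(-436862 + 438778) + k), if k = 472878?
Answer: 1521392136/906034249 ≈ 1.6792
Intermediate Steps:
(476321 + 317725)/(1/(-436862 + 438778) + k) = (476321 + 317725)/(1/(-436862 + 438778) + 472878) = 794046/(1/1916 + 472878) = 794046/(906034249/1916) = 794046*(1916/906034249) = 1521392136/906034249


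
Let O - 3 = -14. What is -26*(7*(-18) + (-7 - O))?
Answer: 3172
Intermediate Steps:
O = -11 (O = 3 - 14 = -11)
-26*(7*(-18) + (-7 - O)) = -26*(7*(-18) + (-7 - 1*(-11))) = -26*(-126 + (-7 + 11)) = -26*(-126 + 4) = -26*(-122) = 3172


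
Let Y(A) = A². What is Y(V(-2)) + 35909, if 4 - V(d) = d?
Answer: 35945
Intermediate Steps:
V(d) = 4 - d
Y(V(-2)) + 35909 = (4 - 1*(-2))² + 35909 = (4 + 2)² + 35909 = 6² + 35909 = 36 + 35909 = 35945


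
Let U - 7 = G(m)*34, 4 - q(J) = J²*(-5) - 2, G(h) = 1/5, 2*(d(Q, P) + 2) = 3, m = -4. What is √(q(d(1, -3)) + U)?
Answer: √2105/10 ≈ 4.5880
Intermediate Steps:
d(Q, P) = -½ (d(Q, P) = -2 + (½)*3 = -2 + 3/2 = -½)
G(h) = ⅕
q(J) = 6 + 5*J² (q(J) = 4 - (J²*(-5) - 2) = 4 - (-5*J² - 2) = 4 - (-2 - 5*J²) = 4 + (2 + 5*J²) = 6 + 5*J²)
U = 69/5 (U = 7 + (⅕)*34 = 7 + 34/5 = 69/5 ≈ 13.800)
√(q(d(1, -3)) + U) = √((6 + 5*(-½)²) + 69/5) = √((6 + 5*(¼)) + 69/5) = √((6 + 5/4) + 69/5) = √(29/4 + 69/5) = √(421/20) = √2105/10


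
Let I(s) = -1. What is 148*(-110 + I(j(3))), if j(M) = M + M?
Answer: -16428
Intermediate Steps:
j(M) = 2*M
148*(-110 + I(j(3))) = 148*(-110 - 1) = 148*(-111) = -16428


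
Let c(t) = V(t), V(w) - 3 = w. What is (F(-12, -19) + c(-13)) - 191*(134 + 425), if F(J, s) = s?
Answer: -106798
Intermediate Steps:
V(w) = 3 + w
c(t) = 3 + t
(F(-12, -19) + c(-13)) - 191*(134 + 425) = (-19 + (3 - 13)) - 191*(134 + 425) = (-19 - 10) - 191*559 = -29 - 106769 = -106798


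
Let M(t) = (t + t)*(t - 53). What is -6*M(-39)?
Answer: -43056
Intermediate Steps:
M(t) = 2*t*(-53 + t) (M(t) = (2*t)*(-53 + t) = 2*t*(-53 + t))
-6*M(-39) = -12*(-39)*(-53 - 39) = -12*(-39)*(-92) = -6*7176 = -43056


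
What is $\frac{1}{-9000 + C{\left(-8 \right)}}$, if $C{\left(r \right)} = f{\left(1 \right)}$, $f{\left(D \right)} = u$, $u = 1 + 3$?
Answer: $- \frac{1}{8996} \approx -0.00011116$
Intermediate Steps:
$u = 4$
$f{\left(D \right)} = 4$
$C{\left(r \right)} = 4$
$\frac{1}{-9000 + C{\left(-8 \right)}} = \frac{1}{-9000 + 4} = \frac{1}{-8996} = - \frac{1}{8996}$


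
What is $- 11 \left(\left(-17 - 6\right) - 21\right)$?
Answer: $484$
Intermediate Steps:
$- 11 \left(\left(-17 - 6\right) - 21\right) = - 11 \left(-23 - 21\right) = \left(-11\right) \left(-44\right) = 484$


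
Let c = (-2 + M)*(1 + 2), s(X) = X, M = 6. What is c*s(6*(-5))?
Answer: -360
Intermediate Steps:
c = 12 (c = (-2 + 6)*(1 + 2) = 4*3 = 12)
c*s(6*(-5)) = 12*(6*(-5)) = 12*(-30) = -360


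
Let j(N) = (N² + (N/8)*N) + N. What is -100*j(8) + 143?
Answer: -7857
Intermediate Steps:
j(N) = N + 9*N²/8 (j(N) = (N² + (N*(⅛))*N) + N = (N² + (N/8)*N) + N = (N² + N²/8) + N = 9*N²/8 + N = N + 9*N²/8)
-100*j(8) + 143 = -25*8*(8 + 9*8)/2 + 143 = -25*8*(8 + 72)/2 + 143 = -25*8*80/2 + 143 = -100*80 + 143 = -8000 + 143 = -7857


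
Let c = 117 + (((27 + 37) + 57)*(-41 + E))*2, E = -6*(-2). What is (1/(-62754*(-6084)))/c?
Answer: -1/2634769613736 ≈ -3.7954e-13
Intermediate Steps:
E = 12
c = -6901 (c = 117 + (((27 + 37) + 57)*(-41 + 12))*2 = 117 + ((64 + 57)*(-29))*2 = 117 + (121*(-29))*2 = 117 - 3509*2 = 117 - 7018 = -6901)
(1/(-62754*(-6084)))/c = (1/(-62754*(-6084)))/(-6901) = -1/62754*(-1/6084)*(-1/6901) = (1/381795336)*(-1/6901) = -1/2634769613736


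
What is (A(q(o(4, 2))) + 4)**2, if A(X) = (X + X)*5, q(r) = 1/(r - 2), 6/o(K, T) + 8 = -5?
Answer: 1/256 ≈ 0.0039063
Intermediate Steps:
o(K, T) = -6/13 (o(K, T) = 6/(-8 - 5) = 6/(-13) = 6*(-1/13) = -6/13)
q(r) = 1/(-2 + r)
A(X) = 10*X (A(X) = (2*X)*5 = 10*X)
(A(q(o(4, 2))) + 4)**2 = (10/(-2 - 6/13) + 4)**2 = (10/(-32/13) + 4)**2 = (10*(-13/32) + 4)**2 = (-65/16 + 4)**2 = (-1/16)**2 = 1/256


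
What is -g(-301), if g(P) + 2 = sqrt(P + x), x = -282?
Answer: 2 - I*sqrt(583) ≈ 2.0 - 24.145*I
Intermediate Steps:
g(P) = -2 + sqrt(-282 + P) (g(P) = -2 + sqrt(P - 282) = -2 + sqrt(-282 + P))
-g(-301) = -(-2 + sqrt(-282 - 301)) = -(-2 + sqrt(-583)) = -(-2 + I*sqrt(583)) = 2 - I*sqrt(583)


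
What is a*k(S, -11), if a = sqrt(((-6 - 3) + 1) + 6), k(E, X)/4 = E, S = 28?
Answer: 112*I*sqrt(2) ≈ 158.39*I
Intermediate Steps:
k(E, X) = 4*E
a = I*sqrt(2) (a = sqrt((-9 + 1) + 6) = sqrt(-8 + 6) = sqrt(-2) = I*sqrt(2) ≈ 1.4142*I)
a*k(S, -11) = (I*sqrt(2))*(4*28) = (I*sqrt(2))*112 = 112*I*sqrt(2)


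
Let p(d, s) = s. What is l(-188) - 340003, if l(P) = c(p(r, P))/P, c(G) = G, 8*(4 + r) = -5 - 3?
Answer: -340002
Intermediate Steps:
r = -5 (r = -4 + (-5 - 3)/8 = -4 + (1/8)*(-8) = -4 - 1 = -5)
l(P) = 1 (l(P) = P/P = 1)
l(-188) - 340003 = 1 - 340003 = -340002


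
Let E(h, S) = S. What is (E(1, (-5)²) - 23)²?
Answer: 4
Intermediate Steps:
(E(1, (-5)²) - 23)² = ((-5)² - 23)² = (25 - 23)² = 2² = 4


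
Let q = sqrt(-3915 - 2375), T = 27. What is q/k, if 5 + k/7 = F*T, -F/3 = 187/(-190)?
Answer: 190*I*sqrt(6290)/99379 ≈ 0.15163*I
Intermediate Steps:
F = 561/190 (F = -561/(-190) = -561*(-1)/190 = -3*(-187/190) = 561/190 ≈ 2.9526)
q = I*sqrt(6290) (q = sqrt(-6290) = I*sqrt(6290) ≈ 79.31*I)
k = 99379/190 (k = -35 + 7*((561/190)*27) = -35 + 7*(15147/190) = -35 + 106029/190 = 99379/190 ≈ 523.05)
q/k = (I*sqrt(6290))/(99379/190) = (I*sqrt(6290))*(190/99379) = 190*I*sqrt(6290)/99379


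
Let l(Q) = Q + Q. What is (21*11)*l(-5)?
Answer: -2310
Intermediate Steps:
l(Q) = 2*Q
(21*11)*l(-5) = (21*11)*(2*(-5)) = 231*(-10) = -2310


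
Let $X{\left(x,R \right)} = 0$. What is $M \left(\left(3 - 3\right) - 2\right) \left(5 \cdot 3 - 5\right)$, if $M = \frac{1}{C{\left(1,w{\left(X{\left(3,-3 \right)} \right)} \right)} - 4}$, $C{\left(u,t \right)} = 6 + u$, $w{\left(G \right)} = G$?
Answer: $- \frac{20}{3} \approx -6.6667$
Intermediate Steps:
$M = \frac{1}{3}$ ($M = \frac{1}{\left(6 + 1\right) - 4} = \frac{1}{7 - 4} = \frac{1}{3} \approx 0.33333$)
$M \left(\left(3 - 3\right) - 2\right) \left(5 \cdot 3 - 5\right) = \frac{\left(3 - 3\right) - 2}{3} \left(5 \cdot 3 - 5\right) = \frac{0 - 2}{3} \left(15 - 5\right) = \frac{1}{3} \left(-2\right) 10 = \left(- \frac{2}{3}\right) 10 = - \frac{20}{3}$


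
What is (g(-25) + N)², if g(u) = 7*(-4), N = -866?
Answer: 799236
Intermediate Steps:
g(u) = -28
(g(-25) + N)² = (-28 - 866)² = (-894)² = 799236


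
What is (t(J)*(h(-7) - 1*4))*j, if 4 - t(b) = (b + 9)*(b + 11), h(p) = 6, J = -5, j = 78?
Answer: -3120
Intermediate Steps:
t(b) = 4 - (9 + b)*(11 + b) (t(b) = 4 - (b + 9)*(b + 11) = 4 - (9 + b)*(11 + b))
(t(J)*(h(-7) - 1*4))*j = ((-95 - 1*(-5)² - 20*(-5))*(6 - 1*4))*78 = ((-95 - 1*25 + 100)*(6 - 4))*78 = ((-95 - 25 + 100)*2)*78 = -20*2*78 = -40*78 = -3120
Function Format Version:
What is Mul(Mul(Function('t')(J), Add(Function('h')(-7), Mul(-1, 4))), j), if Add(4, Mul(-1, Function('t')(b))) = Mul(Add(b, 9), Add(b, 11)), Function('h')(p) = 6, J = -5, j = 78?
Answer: -3120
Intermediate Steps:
Function('t')(b) = Add(4, Mul(-1, Add(9, b), Add(11, b))) (Function('t')(b) = Add(4, Mul(-1, Mul(Add(b, 9), Add(b, 11)))) = Add(4, Mul(-1, Mul(Add(9, b), Add(11, b)))) = Add(4, Mul(-1, Add(9, b), Add(11, b))))
Mul(Mul(Function('t')(J), Add(Function('h')(-7), Mul(-1, 4))), j) = Mul(Mul(Add(-95, Mul(-1, Pow(-5, 2)), Mul(-20, -5)), Add(6, Mul(-1, 4))), 78) = Mul(Mul(Add(-95, Mul(-1, 25), 100), Add(6, -4)), 78) = Mul(Mul(Add(-95, -25, 100), 2), 78) = Mul(Mul(-20, 2), 78) = Mul(-40, 78) = -3120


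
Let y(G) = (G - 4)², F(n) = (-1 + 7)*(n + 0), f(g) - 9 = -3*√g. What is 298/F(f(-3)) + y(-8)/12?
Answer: 581/36 + 149*I*√3/108 ≈ 16.139 + 2.3896*I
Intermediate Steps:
f(g) = 9 - 3*√g
F(n) = 6*n
y(G) = (-4 + G)²
298/F(f(-3)) + y(-8)/12 = 298/((6*(9 - 3*I*√3))) + (-4 - 8)²/12 = 298/((6*(9 - 3*I*√3))) + (-12)²*(1/12) = 298/((6*(9 - 3*I*√3))) + 144*(1/12) = 298/(54 - 18*I*√3) + 12 = 12 + 298/(54 - 18*I*√3)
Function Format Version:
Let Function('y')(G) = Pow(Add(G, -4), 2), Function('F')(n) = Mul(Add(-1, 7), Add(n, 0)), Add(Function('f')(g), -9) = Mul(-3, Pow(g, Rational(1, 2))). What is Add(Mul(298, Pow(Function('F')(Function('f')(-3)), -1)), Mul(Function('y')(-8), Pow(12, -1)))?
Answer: Add(Rational(581, 36), Mul(Rational(149, 108), I, Pow(3, Rational(1, 2)))) ≈ Add(16.139, Mul(2.3896, I))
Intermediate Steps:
Function('f')(g) = Add(9, Mul(-3, Pow(g, Rational(1, 2))))
Function('F')(n) = Mul(6, n)
Function('y')(G) = Pow(Add(-4, G), 2)
Add(Mul(298, Pow(Function('F')(Function('f')(-3)), -1)), Mul(Function('y')(-8), Pow(12, -1))) = Add(Mul(298, Pow(Mul(6, Add(9, Mul(-3, Pow(-3, Rational(1, 2))))), -1)), Mul(Pow(Add(-4, -8), 2), Pow(12, -1))) = Add(Mul(298, Pow(Mul(6, Add(9, Mul(-3, Mul(I, Pow(3, Rational(1, 2)))))), -1)), Mul(Pow(-12, 2), Rational(1, 12))) = Add(Mul(298, Pow(Mul(6, Add(9, Mul(-3, I, Pow(3, Rational(1, 2))))), -1)), Mul(144, Rational(1, 12))) = Add(Mul(298, Pow(Add(54, Mul(-18, I, Pow(3, Rational(1, 2)))), -1)), 12) = Add(12, Mul(298, Pow(Add(54, Mul(-18, I, Pow(3, Rational(1, 2)))), -1)))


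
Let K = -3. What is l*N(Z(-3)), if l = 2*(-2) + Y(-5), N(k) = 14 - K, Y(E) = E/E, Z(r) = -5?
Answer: -51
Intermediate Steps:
Y(E) = 1
N(k) = 17 (N(k) = 14 - 1*(-3) = 14 + 3 = 17)
l = -3 (l = 2*(-2) + 1 = -4 + 1 = -3)
l*N(Z(-3)) = -3*17 = -51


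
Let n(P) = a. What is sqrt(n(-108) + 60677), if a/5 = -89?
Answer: 2*sqrt(15058) ≈ 245.42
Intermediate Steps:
a = -445 (a = 5*(-89) = -445)
n(P) = -445
sqrt(n(-108) + 60677) = sqrt(-445 + 60677) = sqrt(60232) = 2*sqrt(15058)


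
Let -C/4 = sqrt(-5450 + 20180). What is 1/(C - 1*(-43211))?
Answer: 43211/1866954841 + 4*sqrt(14730)/1866954841 ≈ 2.3405e-5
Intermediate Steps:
C = -4*sqrt(14730) (C = -4*sqrt(-5450 + 20180) = -4*sqrt(14730) ≈ -485.47)
1/(C - 1*(-43211)) = 1/(-4*sqrt(14730) - 1*(-43211)) = 1/(-4*sqrt(14730) + 43211) = 1/(43211 - 4*sqrt(14730))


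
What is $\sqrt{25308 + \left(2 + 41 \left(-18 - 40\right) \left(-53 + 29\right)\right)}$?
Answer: $\sqrt{82382} \approx 287.02$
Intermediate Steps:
$\sqrt{25308 + \left(2 + 41 \left(-18 - 40\right) \left(-53 + 29\right)\right)} = \sqrt{25308 + \left(2 + 41 \left(\left(-58\right) \left(-24\right)\right)\right)} = \sqrt{25308 + \left(2 + 41 \cdot 1392\right)} = \sqrt{25308 + \left(2 + 57072\right)} = \sqrt{25308 + 57074} = \sqrt{82382}$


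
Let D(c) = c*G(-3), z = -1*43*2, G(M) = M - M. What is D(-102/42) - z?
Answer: 86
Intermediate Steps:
G(M) = 0
z = -86 (z = -43*2 = -86)
D(c) = 0 (D(c) = c*0 = 0)
D(-102/42) - z = 0 - 1*(-86) = 0 + 86 = 86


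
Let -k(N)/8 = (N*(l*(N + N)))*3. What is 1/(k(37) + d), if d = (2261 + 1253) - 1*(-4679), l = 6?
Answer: -1/386079 ≈ -2.5901e-6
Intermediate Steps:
d = 8193 (d = 3514 + 4679 = 8193)
k(N) = -288*N² (k(N) = -8*N*(6*(N + N))*3 = -8*N*(6*(2*N))*3 = -8*N*(12*N)*3 = -8*12*N²*3 = -288*N²)
1/(k(37) + d) = 1/(-288*37² + 8193) = 1/(-288*1369 + 8193) = 1/(-394272 + 8193) = 1/(-386079) = -1/386079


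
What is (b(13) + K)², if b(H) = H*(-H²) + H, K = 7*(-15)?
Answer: 5239521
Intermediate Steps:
K = -105
b(H) = H - H³ (b(H) = -H³ + H = H - H³)
(b(13) + K)² = ((13 - 1*13³) - 105)² = ((13 - 1*2197) - 105)² = ((13 - 2197) - 105)² = (-2184 - 105)² = (-2289)² = 5239521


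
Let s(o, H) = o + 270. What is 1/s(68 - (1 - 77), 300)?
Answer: 1/414 ≈ 0.0024155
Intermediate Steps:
s(o, H) = 270 + o
1/s(68 - (1 - 77), 300) = 1/(270 + (68 - (1 - 77))) = 1/(270 + (68 - 1*(-76))) = 1/(270 + (68 + 76)) = 1/(270 + 144) = 1/414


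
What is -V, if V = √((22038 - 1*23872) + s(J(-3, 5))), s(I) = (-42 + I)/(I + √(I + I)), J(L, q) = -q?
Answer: -√(-(9123 - 1834*I*√10)/(5 - I*√10)) ≈ -0.04967 - 42.747*I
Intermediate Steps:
s(I) = (-42 + I)/(I + √2*√I) (s(I) = (-42 + I)/(I + √(2*I)) = (-42 + I)/(I + √2*√I))
V = √(-1834 - 47/(-5 + I*√10)) (V = √((22038 - 1*23872) + (-42 - 1*5)/(-1*5 + √2*√(-1*5))) = √((22038 - 23872) + (-42 - 5)/(-5 + √2*√(-5))) = √(-1834 - 47/(-5 + √2*(I*√5))) = √(-1834 - 47/(-5 + I*√10)) ≈ 0.0497 + 42.747*I)
-V = -√((9123 - 1834*I*√10)/(-5 + I*√10))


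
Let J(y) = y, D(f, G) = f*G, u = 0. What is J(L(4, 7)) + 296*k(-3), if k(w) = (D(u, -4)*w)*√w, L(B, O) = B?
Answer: 4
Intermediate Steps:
D(f, G) = G*f
k(w) = 0 (k(w) = ((-4*0)*w)*√w = (0*w)*√w = 0*√w = 0)
J(L(4, 7)) + 296*k(-3) = 4 + 296*0 = 4 + 0 = 4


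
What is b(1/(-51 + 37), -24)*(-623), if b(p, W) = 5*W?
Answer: 74760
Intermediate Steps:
b(1/(-51 + 37), -24)*(-623) = (5*(-24))*(-623) = -120*(-623) = 74760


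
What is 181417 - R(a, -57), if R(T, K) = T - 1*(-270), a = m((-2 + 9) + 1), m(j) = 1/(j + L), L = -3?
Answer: 905734/5 ≈ 1.8115e+5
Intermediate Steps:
m(j) = 1/(-3 + j) (m(j) = 1/(j - 3) = 1/(-3 + j))
a = 1/5 (a = 1/(-3 + ((-2 + 9) + 1)) = 1/(-3 + (7 + 1)) = 1/(-3 + 8) = 1/5 ≈ 0.20000)
R(T, K) = 270 + T (R(T, K) = T + 270 = 270 + T)
181417 - R(a, -57) = 181417 - (270 + 1/5) = 181417 - 1*1351/5 = 181417 - 1351/5 = 905734/5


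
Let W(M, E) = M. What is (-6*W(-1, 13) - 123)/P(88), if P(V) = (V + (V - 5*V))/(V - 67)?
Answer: 819/88 ≈ 9.3068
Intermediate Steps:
P(V) = -3*V/(-67 + V) (P(V) = (V - 4*V)/(-67 + V) = (-3*V)/(-67 + V) = -3*V/(-67 + V))
(-6*W(-1, 13) - 123)/P(88) = (-6*(-1) - 123)/((-3*88/(-67 + 88))) = (6 - 123)/((-3*88/21)) = -117/((-3*88*1/21)) = -117/(-88/7) = -117*(-7/88) = 819/88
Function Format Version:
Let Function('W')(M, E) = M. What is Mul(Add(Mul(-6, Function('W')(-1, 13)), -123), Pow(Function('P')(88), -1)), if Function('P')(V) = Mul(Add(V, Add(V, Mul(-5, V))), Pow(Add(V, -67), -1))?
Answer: Rational(819, 88) ≈ 9.3068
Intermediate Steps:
Function('P')(V) = Mul(-3, V, Pow(Add(-67, V), -1)) (Function('P')(V) = Mul(Add(V, Mul(-4, V)), Pow(Add(-67, V), -1)) = Mul(Mul(-3, V), Pow(Add(-67, V), -1)) = Mul(-3, V, Pow(Add(-67, V), -1)))
Mul(Add(Mul(-6, Function('W')(-1, 13)), -123), Pow(Function('P')(88), -1)) = Mul(Add(Mul(-6, -1), -123), Pow(Mul(-3, 88, Pow(Add(-67, 88), -1)), -1)) = Mul(Add(6, -123), Pow(Mul(-3, 88, Pow(21, -1)), -1)) = Mul(-117, Pow(Mul(-3, 88, Rational(1, 21)), -1)) = Mul(-117, Pow(Rational(-88, 7), -1)) = Mul(-117, Rational(-7, 88)) = Rational(819, 88)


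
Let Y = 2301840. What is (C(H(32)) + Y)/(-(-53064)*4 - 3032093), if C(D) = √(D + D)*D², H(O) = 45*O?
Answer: -2301840/2819837 - 49766400*√5/2819837 ≈ -40.280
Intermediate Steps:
C(D) = √2*D^(5/2) (C(D) = √(2*D)*D² = (√2*√D)*D² = √2*D^(5/2))
(C(H(32)) + Y)/(-(-53064)*4 - 3032093) = (√2*(45*32)^(5/2) + 2301840)/(-(-53064)*4 - 3032093) = (√2*1440^(5/2) + 2301840)/(-22*(-9648) - 3032093) = (√2*(24883200*√10) + 2301840)/(212256 - 3032093) = (49766400*√5 + 2301840)/(-2819837) = (2301840 + 49766400*√5)*(-1/2819837) = -2301840/2819837 - 49766400*√5/2819837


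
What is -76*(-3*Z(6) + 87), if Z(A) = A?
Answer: -5244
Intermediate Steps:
-76*(-3*Z(6) + 87) = -76*(-3*6 + 87) = -76*(-18 + 87) = -76*69 = -5244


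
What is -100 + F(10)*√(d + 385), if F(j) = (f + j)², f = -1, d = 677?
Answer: -100 + 243*√118 ≈ 2539.7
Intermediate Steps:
F(j) = (-1 + j)²
-100 + F(10)*√(d + 385) = -100 + (-1 + 10)²*√(677 + 385) = -100 + 9²*√1062 = -100 + 81*(3*√118) = -100 + 243*√118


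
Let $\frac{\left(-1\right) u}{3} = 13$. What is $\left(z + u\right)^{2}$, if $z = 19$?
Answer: $400$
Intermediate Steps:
$u = -39$ ($u = \left(-3\right) 13 = -39$)
$\left(z + u\right)^{2} = \left(19 - 39\right)^{2} = \left(-20\right)^{2} = 400$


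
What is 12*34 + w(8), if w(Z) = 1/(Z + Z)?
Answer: 6529/16 ≈ 408.06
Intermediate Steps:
w(Z) = 1/(2*Z)
12*34 + w(8) = 12*34 + (1/2)/8 = 408 + (1/2)*(1/8) = 408 + 1/16 = 6529/16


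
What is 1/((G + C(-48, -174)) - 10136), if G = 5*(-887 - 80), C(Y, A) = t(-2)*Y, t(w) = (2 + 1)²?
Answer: -1/15403 ≈ -6.4922e-5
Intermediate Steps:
t(w) = 9 (t(w) = 3² = 9)
C(Y, A) = 9*Y
G = -4835 (G = 5*(-967) = -4835)
1/((G + C(-48, -174)) - 10136) = 1/((-4835 + 9*(-48)) - 10136) = 1/((-4835 - 432) - 10136) = 1/(-5267 - 10136) = 1/(-15403) = -1/15403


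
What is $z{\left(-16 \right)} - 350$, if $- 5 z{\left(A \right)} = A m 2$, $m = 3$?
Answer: $- \frac{1654}{5} \approx -330.8$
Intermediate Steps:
$z{\left(A \right)} = - \frac{6 A}{5}$ ($z{\left(A \right)} = - \frac{A 3 \cdot 2}{5} = - \frac{3 A 2}{5} = - \frac{6 A}{5}$)
$z{\left(-16 \right)} - 350 = \left(- \frac{6}{5}\right) \left(-16\right) - 350 = \frac{96}{5} - 350 = - \frac{1654}{5}$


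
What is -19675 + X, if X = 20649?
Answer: 974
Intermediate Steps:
-19675 + X = -19675 + 20649 = 974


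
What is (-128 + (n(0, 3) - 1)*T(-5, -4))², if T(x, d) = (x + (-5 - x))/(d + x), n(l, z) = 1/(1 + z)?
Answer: 2374681/144 ≈ 16491.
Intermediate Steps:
T(x, d) = -5/(d + x)
(-128 + (n(0, 3) - 1)*T(-5, -4))² = (-128 + (1/(1 + 3) - 1)*(-5/(-4 - 5)))² = (-128 + (1/4 - 1)*(-5/(-9)))² = (-128 + (¼ - 1)*(-5*(-⅑)))² = (-128 - ¾*5/9)² = (-128 - 5/12)² = (-1541/12)² = 2374681/144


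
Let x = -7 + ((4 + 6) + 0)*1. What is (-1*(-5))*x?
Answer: 15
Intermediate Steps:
x = 3 (x = -7 + (10 + 0)*1 = -7 + 10*1 = -7 + 10 = 3)
(-1*(-5))*x = -1*(-5)*3 = 5*3 = 15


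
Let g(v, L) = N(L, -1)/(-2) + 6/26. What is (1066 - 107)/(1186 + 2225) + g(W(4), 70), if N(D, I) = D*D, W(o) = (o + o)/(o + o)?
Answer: -108617650/44343 ≈ -2449.5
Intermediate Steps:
W(o) = 1 (W(o) = (2*o)/((2*o)) = (2*o)*(1/(2*o)) = 1)
N(D, I) = D**2
g(v, L) = 3/13 - L**2/2 (g(v, L) = L**2/(-2) + 6/26 = L**2*(-1/2) + 6*(1/26) = -L**2/2 + 3/13 = 3/13 - L**2/2)
(1066 - 107)/(1186 + 2225) + g(W(4), 70) = (1066 - 107)/(1186 + 2225) + (3/13 - 1/2*70**2) = 959/3411 + (3/13 - 1/2*4900) = 959*(1/3411) + (3/13 - 2450) = 959/3411 - 31847/13 = -108617650/44343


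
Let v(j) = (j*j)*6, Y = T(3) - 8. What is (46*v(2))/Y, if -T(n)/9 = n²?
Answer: -1104/89 ≈ -12.404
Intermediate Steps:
T(n) = -9*n²
Y = -89 (Y = -9*3² - 8 = -9*9 - 8 = -81 - 8 = -89)
v(j) = 6*j² (v(j) = j²*6 = 6*j²)
(46*v(2))/Y = (46*(6*2²))/(-89) = (46*(6*4))*(-1/89) = (46*24)*(-1/89) = 1104*(-1/89) = -1104/89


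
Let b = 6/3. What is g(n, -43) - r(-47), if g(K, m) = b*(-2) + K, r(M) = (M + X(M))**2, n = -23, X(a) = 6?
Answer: -1708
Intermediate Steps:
b = 2 (b = 6*(1/3) = 2)
r(M) = (6 + M)**2 (r(M) = (M + 6)**2 = (6 + M)**2)
g(K, m) = -4 + K (g(K, m) = 2*(-2) + K = -4 + K)
g(n, -43) - r(-47) = (-4 - 23) - (6 - 47)**2 = -27 - 1*(-41)**2 = -27 - 1*1681 = -27 - 1681 = -1708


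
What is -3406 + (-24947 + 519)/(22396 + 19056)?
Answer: -35302485/10363 ≈ -3406.6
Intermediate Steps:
-3406 + (-24947 + 519)/(22396 + 19056) = -3406 - 24428/41452 = -3406 - 24428*1/41452 = -3406 - 6107/10363 = -35302485/10363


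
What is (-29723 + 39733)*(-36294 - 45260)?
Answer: -816355540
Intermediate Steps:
(-29723 + 39733)*(-36294 - 45260) = 10010*(-81554) = -816355540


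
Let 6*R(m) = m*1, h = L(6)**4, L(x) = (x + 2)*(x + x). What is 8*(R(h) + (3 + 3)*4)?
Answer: 113246400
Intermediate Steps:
L(x) = 2*x*(2 + x) (L(x) = (2 + x)*(2*x) = 2*x*(2 + x))
h = 84934656 (h = (2*6*(2 + 6))**4 = (2*6*8)**4 = 96**4 = 84934656)
R(m) = m/6 (R(m) = (m*1)/6 = m/6)
8*(R(h) + (3 + 3)*4) = 8*((1/6)*84934656 + (3 + 3)*4) = 8*(14155776 + 6*4) = 8*(14155776 + 24) = 8*14155800 = 113246400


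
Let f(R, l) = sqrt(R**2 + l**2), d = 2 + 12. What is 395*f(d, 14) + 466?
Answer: 466 + 5530*sqrt(2) ≈ 8286.6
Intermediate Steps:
d = 14
395*f(d, 14) + 466 = 395*sqrt(14**2 + 14**2) + 466 = 395*sqrt(196 + 196) + 466 = 395*sqrt(392) + 466 = 395*(14*sqrt(2)) + 466 = 5530*sqrt(2) + 466 = 466 + 5530*sqrt(2)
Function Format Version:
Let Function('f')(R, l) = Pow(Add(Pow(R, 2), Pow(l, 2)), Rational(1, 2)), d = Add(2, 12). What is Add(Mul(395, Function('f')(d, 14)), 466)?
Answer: Add(466, Mul(5530, Pow(2, Rational(1, 2)))) ≈ 8286.6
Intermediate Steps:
d = 14
Add(Mul(395, Function('f')(d, 14)), 466) = Add(Mul(395, Pow(Add(Pow(14, 2), Pow(14, 2)), Rational(1, 2))), 466) = Add(Mul(395, Pow(Add(196, 196), Rational(1, 2))), 466) = Add(Mul(395, Pow(392, Rational(1, 2))), 466) = Add(Mul(395, Mul(14, Pow(2, Rational(1, 2)))), 466) = Add(Mul(5530, Pow(2, Rational(1, 2))), 466) = Add(466, Mul(5530, Pow(2, Rational(1, 2))))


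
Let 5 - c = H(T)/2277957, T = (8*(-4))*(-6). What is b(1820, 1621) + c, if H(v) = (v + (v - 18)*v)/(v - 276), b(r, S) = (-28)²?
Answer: 1797308473/2277957 ≈ 789.00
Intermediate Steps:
b(r, S) = 784
T = 192 (T = -32*(-6) = 192)
H(v) = (v + v*(-18 + v))/(-276 + v) (H(v) = (v + (-18 + v)*v)/(-276 + v) = (v + v*(-18 + v))/(-276 + v))
c = 11390185/2277957 (c = 5 - 192*(-17 + 192)/(-276 + 192)/2277957 = 5 - 192*175/(-84)/2277957 = 5 - 192*(-1/84)*175/2277957 = 5 - (-400)/2277957 = 5 - 1*(-400/2277957) = 5 + 400/2277957 = 11390185/2277957 ≈ 5.0002)
b(1820, 1621) + c = 784 + 11390185/2277957 = 1797308473/2277957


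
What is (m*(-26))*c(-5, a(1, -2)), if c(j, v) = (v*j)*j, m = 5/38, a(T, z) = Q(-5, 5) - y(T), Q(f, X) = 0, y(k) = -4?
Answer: -6500/19 ≈ -342.11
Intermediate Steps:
a(T, z) = 4 (a(T, z) = 0 - 1*(-4) = 0 + 4 = 4)
m = 5/38 (m = 5*(1/38) = 5/38 ≈ 0.13158)
c(j, v) = v*j² (c(j, v) = (j*v)*j = v*j²)
(m*(-26))*c(-5, a(1, -2)) = ((5/38)*(-26))*(4*(-5)²) = -260*25/19 = -65/19*100 = -6500/19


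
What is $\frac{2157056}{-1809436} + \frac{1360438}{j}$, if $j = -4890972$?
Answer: $- \frac{1626465748925}{1106237601474} \approx -1.4703$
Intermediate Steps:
$\frac{2157056}{-1809436} + \frac{1360438}{j} = \frac{2157056}{-1809436} + \frac{1360438}{-4890972} = 2157056 \left(- \frac{1}{1809436}\right) + 1360438 \left(- \frac{1}{4890972}\right) = - \frac{539264}{452359} - \frac{680219}{2445486} = - \frac{1626465748925}{1106237601474}$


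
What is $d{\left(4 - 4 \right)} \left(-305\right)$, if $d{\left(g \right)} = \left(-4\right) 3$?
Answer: $3660$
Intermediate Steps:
$d{\left(g \right)} = -12$
$d{\left(4 - 4 \right)} \left(-305\right) = \left(-12\right) \left(-305\right) = 3660$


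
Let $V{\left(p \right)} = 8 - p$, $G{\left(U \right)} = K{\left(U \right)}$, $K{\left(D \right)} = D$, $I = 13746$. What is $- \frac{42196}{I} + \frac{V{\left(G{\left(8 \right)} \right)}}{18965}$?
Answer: $- \frac{21098}{6873} \approx -3.0697$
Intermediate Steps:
$G{\left(U \right)} = U$
$- \frac{42196}{I} + \frac{V{\left(G{\left(8 \right)} \right)}}{18965} = - \frac{42196}{13746} + \frac{8 - 8}{18965} = \left(-42196\right) \frac{1}{13746} + \left(8 - 8\right) \frac{1}{18965} = - \frac{21098}{6873} + 0 \cdot \frac{1}{18965} = - \frac{21098}{6873} + 0 = - \frac{21098}{6873}$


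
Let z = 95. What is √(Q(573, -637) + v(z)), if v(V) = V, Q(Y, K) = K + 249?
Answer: I*√293 ≈ 17.117*I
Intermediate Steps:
Q(Y, K) = 249 + K
√(Q(573, -637) + v(z)) = √((249 - 637) + 95) = √(-388 + 95) = √(-293) = I*√293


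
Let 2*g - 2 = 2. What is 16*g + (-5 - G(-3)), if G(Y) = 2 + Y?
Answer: 28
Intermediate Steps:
g = 2 (g = 1 + (1/2)*2 = 1 + 1 = 2)
16*g + (-5 - G(-3)) = 16*2 + (-5 - (2 - 3)) = 32 + (-5 - 1*(-1)) = 32 + (-5 + 1) = 32 - 4 = 28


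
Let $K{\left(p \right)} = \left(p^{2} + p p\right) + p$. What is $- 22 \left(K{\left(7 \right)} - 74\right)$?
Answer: $-682$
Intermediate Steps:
$K{\left(p \right)} = p + 2 p^{2}$ ($K{\left(p \right)} = \left(p^{2} + p^{2}\right) + p = 2 p^{2} + p = p + 2 p^{2}$)
$- 22 \left(K{\left(7 \right)} - 74\right) = - 22 \left(7 \left(1 + 2 \cdot 7\right) - 74\right) = - 22 \left(7 \left(1 + 14\right) - 74\right) = - 22 \left(7 \cdot 15 - 74\right) = - 22 \left(105 - 74\right) = \left(-22\right) 31 = -682$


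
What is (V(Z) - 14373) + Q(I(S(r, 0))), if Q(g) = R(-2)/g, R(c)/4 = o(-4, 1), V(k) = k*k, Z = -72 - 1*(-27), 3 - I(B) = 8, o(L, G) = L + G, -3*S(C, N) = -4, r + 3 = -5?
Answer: -61728/5 ≈ -12346.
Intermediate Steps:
r = -8 (r = -3 - 5 = -8)
S(C, N) = 4/3 (S(C, N) = -1/3*(-4) = 4/3)
o(L, G) = G + L
I(B) = -5 (I(B) = 3 - 1*8 = 3 - 8 = -5)
Z = -45 (Z = -72 + 27 = -45)
V(k) = k**2
R(c) = -12 (R(c) = 4*(1 - 4) = 4*(-3) = -12)
Q(g) = -12/g
(V(Z) - 14373) + Q(I(S(r, 0))) = ((-45)**2 - 14373) - 12/(-5) = (2025 - 14373) - 12*(-1/5) = -12348 + 12/5 = -61728/5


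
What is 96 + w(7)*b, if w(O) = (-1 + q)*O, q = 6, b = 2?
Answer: 166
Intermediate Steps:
w(O) = 5*O (w(O) = (-1 + 6)*O = 5*O)
96 + w(7)*b = 96 + (5*7)*2 = 96 + 35*2 = 96 + 70 = 166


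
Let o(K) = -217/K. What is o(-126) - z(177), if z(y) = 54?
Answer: -941/18 ≈ -52.278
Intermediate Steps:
o(-126) - z(177) = -217/(-126) - 1*54 = -217*(-1/126) - 54 = 31/18 - 54 = -941/18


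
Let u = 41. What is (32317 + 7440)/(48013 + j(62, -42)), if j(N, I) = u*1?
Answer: 39757/48054 ≈ 0.82734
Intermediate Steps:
j(N, I) = 41 (j(N, I) = 41*1 = 41)
(32317 + 7440)/(48013 + j(62, -42)) = (32317 + 7440)/(48013 + 41) = 39757/48054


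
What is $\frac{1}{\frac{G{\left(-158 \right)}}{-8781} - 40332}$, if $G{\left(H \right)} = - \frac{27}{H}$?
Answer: $- \frac{462466}{18652178721} \approx -2.4794 \cdot 10^{-5}$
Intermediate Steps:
$\frac{1}{\frac{G{\left(-158 \right)}}{-8781} - 40332} = \frac{1}{\frac{\left(-27\right) \frac{1}{-158}}{-8781} - 40332} = \frac{1}{\left(-27\right) \left(- \frac{1}{158}\right) \left(- \frac{1}{8781}\right) - 40332} = \frac{1}{\frac{27}{158} \left(- \frac{1}{8781}\right) - 40332} = \frac{1}{- \frac{9}{462466} - 40332} = \frac{1}{- \frac{18652178721}{462466}} = - \frac{462466}{18652178721}$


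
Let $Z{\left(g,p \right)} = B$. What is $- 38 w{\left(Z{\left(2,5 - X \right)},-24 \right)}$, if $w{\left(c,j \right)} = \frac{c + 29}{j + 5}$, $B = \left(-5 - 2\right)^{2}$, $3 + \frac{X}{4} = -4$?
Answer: $156$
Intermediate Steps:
$X = -28$ ($X = -12 + 4 \left(-4\right) = -12 - 16 = -28$)
$B = 49$ ($B = \left(-7\right)^{2} = 49$)
$Z{\left(g,p \right)} = 49$
$w{\left(c,j \right)} = \frac{29 + c}{5 + j}$
$- 38 w{\left(Z{\left(2,5 - X \right)},-24 \right)} = - 38 \frac{29 + 49}{5 - 24} = - 38 \frac{1}{-19} \cdot 78 = - 38 \left(\left(- \frac{1}{19}\right) 78\right) = \left(-38\right) \left(- \frac{78}{19}\right) = 156$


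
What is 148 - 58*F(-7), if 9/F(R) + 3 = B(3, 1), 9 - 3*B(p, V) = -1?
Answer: -1418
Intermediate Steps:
B(p, V) = 10/3 (B(p, V) = 3 - ⅓*(-1) = 3 + ⅓ = 10/3)
F(R) = 27 (F(R) = 9/(-3 + 10/3) = 9/(⅓) = 9*3 = 27)
148 - 58*F(-7) = 148 - 58*27 = 148 - 1566 = -1418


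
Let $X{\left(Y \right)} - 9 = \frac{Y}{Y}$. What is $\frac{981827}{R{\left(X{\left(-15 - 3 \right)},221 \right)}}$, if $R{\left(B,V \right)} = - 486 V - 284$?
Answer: $- \frac{89257}{9790} \approx -9.1172$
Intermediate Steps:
$X{\left(Y \right)} = 10$ ($X{\left(Y \right)} = 9 + \frac{Y}{Y} = 9 + 1 = 10$)
$R{\left(B,V \right)} = -284 - 486 V$
$\frac{981827}{R{\left(X{\left(-15 - 3 \right)},221 \right)}} = \frac{981827}{-284 - 107406} = \frac{981827}{-107690} = 981827 \left(- \frac{1}{107690}\right) = - \frac{89257}{9790}$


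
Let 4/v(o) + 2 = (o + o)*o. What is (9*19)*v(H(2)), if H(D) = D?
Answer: 114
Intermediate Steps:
v(o) = 4/(-2 + 2*o²) (v(o) = 4/(-2 + (o + o)*o) = 4/(-2 + (2*o)*o) = 4/(-2 + 2*o²))
(9*19)*v(H(2)) = (9*19)*(2/(-1 + 2²)) = 171*(2/(-1 + 4)) = 171*(2/3) = 171*(2*(⅓)) = 171*(⅔) = 114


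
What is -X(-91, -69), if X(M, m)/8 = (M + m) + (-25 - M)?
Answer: 752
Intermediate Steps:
X(M, m) = -200 + 8*m (X(M, m) = 8*((M + m) + (-25 - M)) = 8*(-25 + m) = -200 + 8*m)
-X(-91, -69) = -(-200 + 8*(-69)) = -(-200 - 552) = -1*(-752) = 752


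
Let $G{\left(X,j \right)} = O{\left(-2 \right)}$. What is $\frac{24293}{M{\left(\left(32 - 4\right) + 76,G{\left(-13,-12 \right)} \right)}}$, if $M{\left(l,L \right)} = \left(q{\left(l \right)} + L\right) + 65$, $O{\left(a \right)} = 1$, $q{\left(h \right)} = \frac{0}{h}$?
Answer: $\frac{24293}{66} \approx 368.08$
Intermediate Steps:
$q{\left(h \right)} = 0$
$G{\left(X,j \right)} = 1$
$M{\left(l,L \right)} = 65 + L$ ($M{\left(l,L \right)} = \left(0 + L\right) + 65 = L + 65 = 65 + L$)
$\frac{24293}{M{\left(\left(32 - 4\right) + 76,G{\left(-13,-12 \right)} \right)}} = \frac{24293}{65 + 1} = \frac{24293}{66}$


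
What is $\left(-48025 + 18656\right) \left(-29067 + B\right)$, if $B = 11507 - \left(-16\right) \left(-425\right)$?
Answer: $715428840$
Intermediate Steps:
$B = 4707$ ($B = 11507 - 6800 = 4707$)
$\left(-48025 + 18656\right) \left(-29067 + B\right) = \left(-48025 + 18656\right) \left(-29067 + 4707\right) = \left(-29369\right) \left(-24360\right) = 715428840$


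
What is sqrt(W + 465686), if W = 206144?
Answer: 23*sqrt(1270) ≈ 819.65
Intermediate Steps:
sqrt(W + 465686) = sqrt(206144 + 465686) = sqrt(671830) = 23*sqrt(1270)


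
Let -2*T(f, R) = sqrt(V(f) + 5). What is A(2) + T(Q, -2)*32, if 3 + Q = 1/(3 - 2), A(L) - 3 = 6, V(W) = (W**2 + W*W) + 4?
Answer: 9 - 16*sqrt(17) ≈ -56.970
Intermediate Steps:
V(W) = 4 + 2*W**2 (V(W) = (W**2 + W**2) + 4 = 2*W**2 + 4 = 4 + 2*W**2)
A(L) = 9 (A(L) = 3 + 6 = 9)
Q = -2 (Q = -3 + 1/(3 - 2) = -3 + 1/1 = -3 + 1 = -2)
T(f, R) = -sqrt(9 + 2*f**2)/2 (T(f, R) = -sqrt((4 + 2*f**2) + 5)/2 = -sqrt(9 + 2*f**2)/2)
A(2) + T(Q, -2)*32 = 9 - sqrt(9 + 2*(-2)**2)/2*32 = 9 - sqrt(9 + 2*4)/2*32 = 9 - sqrt(9 + 8)/2*32 = 9 - sqrt(17)/2*32 = 9 - 16*sqrt(17)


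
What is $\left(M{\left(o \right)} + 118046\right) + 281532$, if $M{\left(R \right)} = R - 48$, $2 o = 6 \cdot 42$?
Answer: $399656$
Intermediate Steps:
$o = 126$ ($o = \frac{6 \cdot 42}{2} = \frac{1}{2} \cdot 252 = 126$)
$M{\left(R \right)} = -48 + R$ ($M{\left(R \right)} = R - 48 = -48 + R$)
$\left(M{\left(o \right)} + 118046\right) + 281532 = \left(\left(-48 + 126\right) + 118046\right) + 281532 = \left(78 + 118046\right) + 281532 = 118124 + 281532 = 399656$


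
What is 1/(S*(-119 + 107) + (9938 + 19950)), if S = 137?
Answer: 1/28244 ≈ 3.5406e-5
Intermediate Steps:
1/(S*(-119 + 107) + (9938 + 19950)) = 1/(137*(-119 + 107) + (9938 + 19950)) = 1/(137*(-12) + 29888) = 1/(-1644 + 29888) = 1/28244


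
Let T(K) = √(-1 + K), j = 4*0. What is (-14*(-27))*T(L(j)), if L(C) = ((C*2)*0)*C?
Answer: 378*I ≈ 378.0*I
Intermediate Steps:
j = 0
L(C) = 0 (L(C) = ((2*C)*0)*C = 0*C = 0)
(-14*(-27))*T(L(j)) = (-14*(-27))*√(-1 + 0) = 378*√(-1) = 378*I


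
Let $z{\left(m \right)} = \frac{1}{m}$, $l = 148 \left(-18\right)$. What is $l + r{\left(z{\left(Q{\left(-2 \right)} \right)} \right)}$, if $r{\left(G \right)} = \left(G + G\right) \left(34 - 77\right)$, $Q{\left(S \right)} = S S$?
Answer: $- \frac{5371}{2} \approx -2685.5$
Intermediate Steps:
$Q{\left(S \right)} = S^{2}$
$l = -2664$
$r{\left(G \right)} = - 86 G$ ($r{\left(G \right)} = 2 G \left(-43\right) = - 86 G$)
$l + r{\left(z{\left(Q{\left(-2 \right)} \right)} \right)} = -2664 - \frac{86}{\left(-2\right)^{2}} = -2664 - \frac{86}{4} = -2664 - \frac{43}{2} = - \frac{5371}{2}$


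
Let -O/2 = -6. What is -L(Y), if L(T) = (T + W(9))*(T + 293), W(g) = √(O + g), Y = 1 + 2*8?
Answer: -5270 - 310*√21 ≈ -6690.6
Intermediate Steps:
O = 12 (O = -2*(-6) = 12)
Y = 17 (Y = 1 + 16 = 17)
W(g) = √(12 + g)
L(T) = (293 + T)*(T + √21) (L(T) = (T + √(12 + 9))*(T + 293) = (T + √21)*(293 + T) = (293 + T)*(T + √21))
-L(Y) = -(17² + 293*17 + 293*√21 + 17*√21) = -(289 + 4981 + 293*√21 + 17*√21) = -(5270 + 310*√21) = -5270 - 310*√21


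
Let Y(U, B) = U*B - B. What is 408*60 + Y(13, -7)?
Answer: 24396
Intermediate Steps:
Y(U, B) = -B + B*U (Y(U, B) = B*U - B = -B + B*U)
408*60 + Y(13, -7) = 408*60 - 7*(-1 + 13) = 24480 - 7*12 = 24480 - 84 = 24396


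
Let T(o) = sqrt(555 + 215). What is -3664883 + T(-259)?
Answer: -3664883 + sqrt(770) ≈ -3.6649e+6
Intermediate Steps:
T(o) = sqrt(770)
-3664883 + T(-259) = -3664883 + sqrt(770)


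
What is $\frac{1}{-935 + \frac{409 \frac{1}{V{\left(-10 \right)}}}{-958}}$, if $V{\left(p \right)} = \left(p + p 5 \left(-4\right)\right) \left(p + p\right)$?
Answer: $- \frac{3640400}{3403773591} \approx -0.0010695$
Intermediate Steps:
$V{\left(p \right)} = - 38 p^{2}$ ($V{\left(p \right)} = \left(p + 5 p \left(-4\right)\right) 2 p = \left(p - 20 p\right) 2 p = - 19 p 2 p = - 38 p^{2}$)
$\frac{1}{-935 + \frac{409 \frac{1}{V{\left(-10 \right)}}}{-958}} = \frac{1}{-935 + \frac{409 \frac{1}{\left(-38\right) \left(-10\right)^{2}}}{-958}} = \frac{1}{-935 + \frac{409}{\left(-38\right) 100} \left(- \frac{1}{958}\right)} = \frac{1}{-935 + \frac{409}{-3800} \left(- \frac{1}{958}\right)} = \frac{1}{-935 + 409 \left(- \frac{1}{3800}\right) \left(- \frac{1}{958}\right)} = \frac{1}{-935 - - \frac{409}{3640400}} = \frac{1}{-935 + \frac{409}{3640400}} = \frac{1}{- \frac{3403773591}{3640400}} = - \frac{3640400}{3403773591}$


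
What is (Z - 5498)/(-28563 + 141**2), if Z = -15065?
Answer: 20563/8682 ≈ 2.3685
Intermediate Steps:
(Z - 5498)/(-28563 + 141**2) = (-15065 - 5498)/(-28563 + 141**2) = -20563/(-28563 + 19881) = -20563/(-8682) = -20563*(-1/8682) = 20563/8682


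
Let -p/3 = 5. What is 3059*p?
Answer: -45885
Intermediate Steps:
p = -15 (p = -3*5 = -15)
3059*p = 3059*(-15) = -45885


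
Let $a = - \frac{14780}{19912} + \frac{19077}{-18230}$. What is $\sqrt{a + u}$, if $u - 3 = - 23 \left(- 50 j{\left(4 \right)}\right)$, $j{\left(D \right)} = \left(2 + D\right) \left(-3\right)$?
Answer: $\frac{2 i \sqrt{2663471656652616935}}{22687235} \approx 143.87 i$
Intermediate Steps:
$j{\left(D \right)} = -6 - 3 D$
$a = - \frac{40581289}{22687235}$ ($a = \left(-14780\right) \frac{1}{19912} + 19077 \left(- \frac{1}{18230}\right) = - \frac{3695}{4978} - \frac{19077}{18230} = - \frac{40581289}{22687235} \approx -1.7887$)
$u = -20697$ ($u = 3 - 23 \left(- 50 \left(-6 - 12\right)\right) = 3 - 23 \left(\left(-50\right) \left(-18\right)\right) = 3 - 20700 = -20697$)
$\sqrt{a + u} = \sqrt{- \frac{40581289}{22687235} - 20697} = \sqrt{- \frac{469598284084}{22687235}} = \frac{2 i \sqrt{2663471656652616935}}{22687235}$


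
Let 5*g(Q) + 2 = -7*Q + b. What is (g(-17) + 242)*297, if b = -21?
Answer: 387882/5 ≈ 77576.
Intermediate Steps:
g(Q) = -23/5 - 7*Q/5 (g(Q) = -⅖ + (-7*Q - 21)/5 = -⅖ + (-21 - 7*Q)/5 = -⅖ + (-21/5 - 7*Q/5) = -23/5 - 7*Q/5)
(g(-17) + 242)*297 = ((-23/5 - 7/5*(-17)) + 242)*297 = ((-23/5 + 119/5) + 242)*297 = (96/5 + 242)*297 = (1306/5)*297 = 387882/5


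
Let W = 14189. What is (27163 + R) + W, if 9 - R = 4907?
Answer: 36454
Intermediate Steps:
R = -4898 (R = 9 - 1*4907 = 9 - 4907 = -4898)
(27163 + R) + W = (27163 - 4898) + 14189 = 22265 + 14189 = 36454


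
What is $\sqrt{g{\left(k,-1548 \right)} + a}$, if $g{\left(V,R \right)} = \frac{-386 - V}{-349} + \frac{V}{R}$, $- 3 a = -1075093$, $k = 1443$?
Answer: $\frac{\sqrt{322832877564831}}{30014} \approx 598.64$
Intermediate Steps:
$a = \frac{1075093}{3}$ ($a = \left(- \frac{1}{3}\right) \left(-1075093\right) = \frac{1075093}{3} \approx 3.5836 \cdot 10^{5}$)
$g{\left(V,R \right)} = \frac{386}{349} + \frac{V}{349} + \frac{V}{R}$ ($g{\left(V,R \right)} = \left(-386 - V\right) \left(- \frac{1}{349}\right) + \frac{V}{R} = \left(\frac{386}{349} + \frac{V}{349}\right) + \frac{V}{R} = \frac{386}{349} + \frac{V}{349} + \frac{V}{R}$)
$\sqrt{g{\left(k,-1548 \right)} + a} = \sqrt{\frac{1443 + \frac{1}{349} \left(-1548\right) \left(386 + 1443\right)}{-1548} + \frac{1075093}{3}} = \sqrt{- \frac{1443 + \frac{1}{349} \left(-1548\right) 1829}{1548} + \frac{1075093}{3}} = \sqrt{- \frac{1443 - \frac{2831292}{349}}{1548} + \frac{1075093}{3}} = \sqrt{\left(- \frac{1}{1548}\right) \left(- \frac{2327685}{349}\right) + \frac{1075093}{3}} = \sqrt{\frac{775895}{180084} + \frac{1075093}{3}} = \sqrt{\frac{21512152833}{60028}} = \frac{\sqrt{322832877564831}}{30014}$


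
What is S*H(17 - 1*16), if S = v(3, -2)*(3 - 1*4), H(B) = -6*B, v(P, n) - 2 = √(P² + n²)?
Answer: 12 + 6*√13 ≈ 33.633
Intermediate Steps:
v(P, n) = 2 + √(P² + n²)
S = -2 - √13 (S = (2 + √(3² + (-2)²))*(3 - 1*4) = (2 + √(9 + 4))*(3 - 4) = (2 + √13)*(-1) = -2 - √13 ≈ -5.6056)
S*H(17 - 1*16) = (-2 - √13)*(-6*(17 - 1*16)) = (-2 - √13)*(-6*(17 - 16)) = (-2 - √13)*(-6*1) = (-2 - √13)*(-6) = 12 + 6*√13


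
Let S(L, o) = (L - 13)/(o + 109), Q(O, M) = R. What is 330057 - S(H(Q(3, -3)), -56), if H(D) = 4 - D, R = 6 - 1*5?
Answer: 17493031/53 ≈ 3.3006e+5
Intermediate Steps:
R = 1 (R = 6 - 5 = 1)
Q(O, M) = 1
S(L, o) = (-13 + L)/(109 + o)
330057 - S(H(Q(3, -3)), -56) = 330057 - (-13 + (4 - 1*1))/(109 - 56) = 330057 - (-13 + (4 - 1))/53 = 330057 - (-13 + 3)/53 = 330057 - (-10)/53 = 330057 - 1*(-10/53) = 330057 + 10/53 = 17493031/53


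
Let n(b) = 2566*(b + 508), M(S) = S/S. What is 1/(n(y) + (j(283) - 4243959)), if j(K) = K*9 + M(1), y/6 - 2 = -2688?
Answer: -1/44291539 ≈ -2.2578e-8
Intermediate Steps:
y = -16116 (y = 12 + 6*(-2688) = 12 - 16128 = -16116)
M(S) = 1
j(K) = 1 + 9*K (j(K) = K*9 + 1 = 9*K + 1 = 1 + 9*K)
n(b) = 1303528 + 2566*b (n(b) = 2566*(508 + b) = 1303528 + 2566*b)
1/(n(y) + (j(283) - 4243959)) = 1/((1303528 + 2566*(-16116)) + ((1 + 9*283) - 4243959)) = 1/((1303528 - 41353656) + ((1 + 2547) - 4243959)) = 1/(-40050128 + (2548 - 4243959)) = 1/(-40050128 - 4241411) = 1/(-44291539) = -1/44291539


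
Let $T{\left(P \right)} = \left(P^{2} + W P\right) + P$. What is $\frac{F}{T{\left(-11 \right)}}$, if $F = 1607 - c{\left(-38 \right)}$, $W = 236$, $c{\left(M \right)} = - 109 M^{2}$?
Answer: $- \frac{159003}{2486} \approx -63.959$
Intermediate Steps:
$T{\left(P \right)} = P^{2} + 237 P$ ($T{\left(P \right)} = \left(P^{2} + 236 P\right) + P = P^{2} + 237 P$)
$F = 159003$ ($F = 1607 - - 109 \left(-38\right)^{2} = 1607 - \left(-109\right) 1444 = 1607 - -157396 = 1607 + 157396 = 159003$)
$\frac{F}{T{\left(-11 \right)}} = \frac{159003}{\left(-11\right) \left(237 - 11\right)} = \frac{159003}{\left(-11\right) 226} = \frac{159003}{-2486} = 159003 \left(- \frac{1}{2486}\right) = - \frac{159003}{2486}$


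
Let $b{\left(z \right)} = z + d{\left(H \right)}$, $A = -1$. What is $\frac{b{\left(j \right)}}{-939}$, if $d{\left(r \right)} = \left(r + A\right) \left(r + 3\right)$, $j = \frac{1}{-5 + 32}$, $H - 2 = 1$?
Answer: $- \frac{325}{25353} \approx -0.012819$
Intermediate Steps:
$H = 3$ ($H = 2 + 1 = 3$)
$j = \frac{1}{27} \approx 0.037037$
$d{\left(r \right)} = \left(-1 + r\right) \left(3 + r\right)$ ($d{\left(r \right)} = \left(r - 1\right) \left(r + 3\right) = \left(-1 + r\right) \left(3 + r\right)$)
$b{\left(z \right)} = 12 + z$ ($b{\left(z \right)} = z + \left(-3 + 3^{2} + 2 \cdot 3\right) = z + \left(-3 + 9 + 6\right) = z + 12 = 12 + z$)
$\frac{b{\left(j \right)}}{-939} = \frac{12 + \frac{1}{27}}{-939} = \frac{325}{27} \left(- \frac{1}{939}\right) = - \frac{325}{25353}$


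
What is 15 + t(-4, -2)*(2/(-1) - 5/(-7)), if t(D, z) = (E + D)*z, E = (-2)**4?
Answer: 321/7 ≈ 45.857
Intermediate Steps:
E = 16
t(D, z) = z*(16 + D) (t(D, z) = (16 + D)*z = z*(16 + D))
15 + t(-4, -2)*(2/(-1) - 5/(-7)) = 15 + (-2*(16 - 4))*(2/(-1) - 5/(-7)) = 15 + (-2*12)*(2*(-1) - 5*(-1/7)) = 15 - 24*(-2 + 5/7) = 15 - 24*(-9/7) = 15 + 216/7 = 321/7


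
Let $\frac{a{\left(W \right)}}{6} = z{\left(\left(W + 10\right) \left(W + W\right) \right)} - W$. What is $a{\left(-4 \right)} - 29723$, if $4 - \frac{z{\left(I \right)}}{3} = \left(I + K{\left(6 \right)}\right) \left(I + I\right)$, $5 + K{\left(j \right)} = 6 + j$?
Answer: $-100475$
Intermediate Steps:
$K{\left(j \right)} = 1 + j$ ($K{\left(j \right)} = -5 + \left(6 + j\right) = 1 + j$)
$z{\left(I \right)} = 12 - 6 I \left(7 + I\right)$ ($z{\left(I \right)} = 12 - 3 \left(I + \left(1 + 6\right)\right) \left(I + I\right) = 12 - 3 \left(I + 7\right) 2 I = 12 - 3 \left(7 + I\right) 2 I = 12 - 3 \cdot 2 I \left(7 + I\right) = 12 - 6 I \left(7 + I\right)$)
$a{\left(W \right)} = 72 - 6 W - 504 W \left(10 + W\right) - 144 W^{2} \left(10 + W\right)^{2}$ ($a{\left(W \right)} = 6 \left(\left(12 - 42 \left(W + 10\right) \left(W + W\right) - 6 \left(\left(W + 10\right) \left(W + W\right)\right)^{2}\right) - W\right) = 6 \left(\left(12 - 42 \left(10 + W\right) 2 W - 6 \left(\left(10 + W\right) 2 W\right)^{2}\right) - W\right) = 6 \left(\left(12 - 42 \cdot 2 W \left(10 + W\right) - 6 \left(2 W \left(10 + W\right)\right)^{2}\right) - W\right) = 6 \left(\left(12 - 84 W \left(10 + W\right) - 6 \cdot 4 W^{2} \left(10 + W\right)^{2}\right) - W\right) = 6 \left(\left(12 - 84 W \left(10 + W\right) - 24 W^{2} \left(10 + W\right)^{2}\right) - W\right) = 6 \left(12 - W - 84 W \left(10 + W\right) - 24 W^{2} \left(10 + W\right)^{2}\right) = 72 - 6 W - 504 W \left(10 + W\right) - 144 W^{2} \left(10 + W\right)^{2}$)
$a{\left(-4 \right)} - 29723 = \left(72 - 14904 \left(-4\right)^{2} - -20184 - 2880 \left(-4\right)^{3} - 144 \left(-4\right)^{4}\right) - 29723 = \left(72 - 238464 + 20184 - -184320 - 36864\right) - 29723 = \left(72 - 238464 + 20184 + 184320 - 36864\right) - 29723 = -70752 - 29723 = -100475$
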